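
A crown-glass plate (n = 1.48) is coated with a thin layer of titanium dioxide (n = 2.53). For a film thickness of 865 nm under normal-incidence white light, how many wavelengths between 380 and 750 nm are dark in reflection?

Ray reflecting at the top interface goes from n = 1.0 toward n = 2.53: a half-wave phase shift.
At the lower boundary (n = 2.53 to n = 1.48) the reflected ray undergoes no phase shift.
Exactly one π shift → a net half-wave offset.
For dark reflection here: 2 n t = m λ.
λ = 2 n t / m = 4377 / m nm.
m=5: 875 nm (IR); m=6: 729 nm (visible); m=7: 625 nm (visible); m=8: 547 nm (visible); m=9: 486 nm (visible); m=10: 438 nm (visible); m=11: 398 nm (visible); m=12: 365 nm (UV).

6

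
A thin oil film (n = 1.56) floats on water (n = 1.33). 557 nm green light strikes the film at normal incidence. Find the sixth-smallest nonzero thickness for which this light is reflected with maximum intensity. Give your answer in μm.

Ray reflecting at the top interface goes from n = 1.0 toward n = 1.56: a half-wave phase shift.
Ray reflecting at the bottom interface goes from n = 1.56 toward n = 1.33: no phase shift.
Exactly one π shift → a net half-wave offset.
For maximum reflection here: 2 n t = (m + ½) λ.
The sixth-smallest nonzero thickness corresponds to m = 5: t = (m + ½) λ / (2 n) = 5.50 × 557 / (2 × 1.56) = 982 nm.

0.982 μm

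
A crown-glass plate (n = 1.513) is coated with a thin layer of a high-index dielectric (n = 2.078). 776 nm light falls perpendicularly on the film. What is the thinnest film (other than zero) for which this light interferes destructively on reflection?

Top surface (1.0 → 2.078): reflection off a higher-index medium gives a half-wave phase shift.
Ray reflecting at the bottom interface goes from n = 2.078 toward n = 1.513: no phase shift.
The two reflections differ by half a wavelength.
For minimum reflection here: 2 n t = m λ.
Minimum nonzero at m = 1: t = λ / (2 n) = 776 / (2 × 2.078) = 187 nm.

187 nm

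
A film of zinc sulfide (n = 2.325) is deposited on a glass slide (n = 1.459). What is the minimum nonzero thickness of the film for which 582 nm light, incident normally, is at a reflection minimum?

At the upper boundary (n = 1.0 to n = 2.325) the reflected ray undergoes a half-wave phase shift.
Bottom surface (2.325 → 1.459): reflection off a lower-index medium gives no phase shift.
Net: one phase inversion between the two reflected rays.
So the condition for destructive reflection is 2 n t = m λ.
Minimum nonzero at m = 1: t = λ / (2 n) = 582 / (2 × 2.325) = 125 nm.

125 nm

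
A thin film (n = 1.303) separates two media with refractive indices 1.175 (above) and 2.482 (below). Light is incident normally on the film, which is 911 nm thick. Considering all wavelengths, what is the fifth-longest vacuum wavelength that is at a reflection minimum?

528 nm

Top surface (1.175 → 1.303): reflection off a higher-index medium gives a half-wave phase shift.
At the lower boundary (n = 1.303 to n = 2.482) the reflected ray undergoes a half-wave phase shift.
Zero or two π shifts → no net half-wave offset.
For weak reflection here: 2 n t = (m + ½) λ.
λ = 2 n t / (m + ½). The fifth-longest wavelength is m = 4: λ = 2 × 1.303 × 911 / 4.50 = 528 nm.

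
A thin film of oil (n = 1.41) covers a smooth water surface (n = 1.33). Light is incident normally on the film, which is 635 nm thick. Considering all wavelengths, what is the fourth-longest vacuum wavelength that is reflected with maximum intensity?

512 nm

At the upper boundary (n = 1.0 to n = 1.41) the reflected ray undergoes a half-wave phase shift.
Ray reflecting at the bottom interface goes from n = 1.41 toward n = 1.33: no phase shift.
The two reflections differ by half a wavelength.
With one net inversion, constructive interference in reflection requires 2 n t = (m + ½) λ.
λ = 2 n t / (m + ½). The fourth-longest wavelength is m = 3: λ = 2 × 1.41 × 635 / 3.50 = 512 nm.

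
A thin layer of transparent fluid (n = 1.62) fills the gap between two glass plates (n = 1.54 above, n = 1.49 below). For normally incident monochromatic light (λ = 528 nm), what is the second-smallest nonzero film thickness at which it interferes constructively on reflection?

At the upper boundary (n = 1.54 to n = 1.62) the reflected ray undergoes a half-wave phase shift.
Ray reflecting at the bottom interface goes from n = 1.62 toward n = 1.49: no phase shift.
Exactly one π shift → a net half-wave offset.
For bright reflection here: 2 n t = (m + ½) λ.
The second-smallest nonzero thickness corresponds to m = 1: t = (m + ½) λ / (2 n) = 1.50 × 528 / (2 × 1.62) = 244 nm.

244 nm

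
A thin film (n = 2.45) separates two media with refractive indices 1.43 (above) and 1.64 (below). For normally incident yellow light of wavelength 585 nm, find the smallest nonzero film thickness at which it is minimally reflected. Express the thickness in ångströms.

Ray reflecting at the top interface goes from n = 1.43 toward n = 2.45: a half-wave phase shift.
Bottom surface (2.45 → 1.64): reflection off a lower-index medium gives no phase shift.
The two reflections differ by half a wavelength.
For dark reflection here: 2 n t = m λ.
Minimum nonzero at m = 1: t = λ / (2 n) = 585 / (2 × 2.45) = 119 nm.

1194 Å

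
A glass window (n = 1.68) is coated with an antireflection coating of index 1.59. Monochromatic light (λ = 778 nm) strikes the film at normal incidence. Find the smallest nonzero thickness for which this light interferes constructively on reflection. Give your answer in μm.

At the upper boundary (n = 1.0 to n = 1.59) the reflected ray undergoes a half-wave phase shift.
Ray reflecting at the bottom interface goes from n = 1.59 toward n = 1.68: a half-wave phase shift.
Zero or two π shifts → no net half-wave offset.
For strong reflection here: 2 n t = m λ.
The smallest nonzero thickness corresponds to m = 1: t = m λ / (2 n) = 1.00 × 778 / (2 × 1.59) = 245 nm.

0.245 μm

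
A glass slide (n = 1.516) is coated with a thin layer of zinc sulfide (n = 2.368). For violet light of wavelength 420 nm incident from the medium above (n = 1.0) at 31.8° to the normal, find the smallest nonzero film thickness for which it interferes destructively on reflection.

Ray reflecting at the top interface goes from n = 1.0 toward n = 2.368: a half-wave phase shift.
At the lower boundary (n = 2.368 to n = 1.516) the reflected ray undergoes no phase shift.
Exactly one π shift → a net half-wave offset.
For weak reflection here: 2 n t cos θ_r = m λ.
Snell's law: 1.0 sin 31.8° = 2.368 sin θ_r → sin θ_r = 0.223, cos θ_r = 0.975.
Minimum nonzero at m = 1: t = λ / (2 n cos θ_r) = 420 / (2 × 2.368 × 0.975) = 91.0 nm.

91.0 nm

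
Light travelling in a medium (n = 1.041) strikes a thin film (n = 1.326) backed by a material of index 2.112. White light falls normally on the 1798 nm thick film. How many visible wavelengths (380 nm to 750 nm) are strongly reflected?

Top surface (1.041 → 1.326): reflection off a higher-index medium gives a half-wave phase shift.
Ray reflecting at the bottom interface goes from n = 1.326 toward n = 2.112: a half-wave phase shift.
The two reflections carry the same phase change, so no net offset.
For bright reflection here: 2 n t = m λ.
λ = 2 n t / m = 4768 / m nm.
m=6: 795 nm (IR); m=7: 681 nm (visible); m=8: 596 nm (visible); m=9: 530 nm (visible); m=10: 477 nm (visible); m=11: 433 nm (visible); m=12: 397 nm (visible); m=13: 367 nm (UV).

6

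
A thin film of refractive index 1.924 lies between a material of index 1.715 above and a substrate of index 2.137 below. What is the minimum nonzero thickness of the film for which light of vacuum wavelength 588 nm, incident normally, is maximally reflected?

153 nm

Top surface (1.715 → 1.924): reflection off a higher-index medium gives a half-wave phase shift.
At the lower boundary (n = 1.924 to n = 2.137) the reflected ray undergoes a half-wave phase shift.
Net: no relative phase inversion (both shifts match).
So the condition for constructive reflection is 2 n t = m λ.
Minimum nonzero at m = 1: t = λ / (2 n) = 588 / (2 × 1.924) = 153 nm.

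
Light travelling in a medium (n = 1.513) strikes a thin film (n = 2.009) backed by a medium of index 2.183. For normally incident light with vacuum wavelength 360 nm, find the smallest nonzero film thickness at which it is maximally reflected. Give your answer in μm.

Top surface (1.513 → 2.009): reflection off a higher-index medium gives a half-wave phase shift.
Bottom surface (2.009 → 2.183): reflection off a higher-index medium gives a half-wave phase shift.
Zero or two π shifts → no net half-wave offset.
So the condition for constructive reflection is 2 n t = m λ.
Minimum nonzero at m = 1: t = λ / (2 n) = 360 / (2 × 2.009) = 89.6 nm.

0.0896 μm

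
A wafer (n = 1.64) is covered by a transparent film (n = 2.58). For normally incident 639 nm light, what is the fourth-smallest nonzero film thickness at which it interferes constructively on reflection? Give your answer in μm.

Ray reflecting at the top interface goes from n = 1.0 toward n = 2.58: a half-wave phase shift.
At the lower boundary (n = 2.58 to n = 1.64) the reflected ray undergoes no phase shift.
Exactly one π shift → a net half-wave offset.
For maximum reflection here: 2 n t = (m + ½) λ.
The fourth-smallest nonzero thickness corresponds to m = 3: t = (m + ½) λ / (2 n) = 3.50 × 639 / (2 × 2.58) = 433 nm.

0.433 μm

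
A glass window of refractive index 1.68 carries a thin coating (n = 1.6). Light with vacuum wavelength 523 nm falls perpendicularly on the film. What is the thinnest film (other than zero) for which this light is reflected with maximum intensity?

At the upper boundary (n = 1.0 to n = 1.6) the reflected ray undergoes a half-wave phase shift.
Ray reflecting at the bottom interface goes from n = 1.6 toward n = 1.68: a half-wave phase shift.
The two reflections carry the same phase change, so no net offset.
For maximum reflection here: 2 n t = m λ.
Minimum nonzero at m = 1: t = λ / (2 n) = 523 / (2 × 1.6) = 163 nm.

163 nm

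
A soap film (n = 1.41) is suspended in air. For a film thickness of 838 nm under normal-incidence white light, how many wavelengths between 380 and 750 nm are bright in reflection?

3

At the upper boundary (n = 1.0 to n = 1.41) the reflected ray undergoes a half-wave phase shift.
Ray reflecting at the bottom interface goes from n = 1.41 toward n = 1.0: no phase shift.
Exactly one π shift → a net half-wave offset.
For bright reflection here: 2 n t = (m + ½) λ.
λ = 2 n t / (m + ½) = 2363 / (m + ½) nm.
m=2: 945 nm (IR); m=3: 675 nm (visible); m=4: 525 nm (visible); m=5: 430 nm (visible); m=6: 364 nm (UV).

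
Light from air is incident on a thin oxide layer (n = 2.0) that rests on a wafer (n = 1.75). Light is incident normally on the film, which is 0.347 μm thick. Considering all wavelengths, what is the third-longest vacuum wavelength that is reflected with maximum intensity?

Ray reflecting at the top interface goes from n = 1.0 toward n = 2.0: a half-wave phase shift.
At the lower boundary (n = 2.0 to n = 1.75) the reflected ray undergoes no phase shift.
The two reflections differ by half a wavelength.
With one net inversion, constructive interference in reflection requires 2 n t = (m + ½) λ.
λ = 2 n t / (m + ½). The third-longest wavelength is m = 2: λ = 2 × 2.0 × 347 / 2.50 = 555 nm.

555 nm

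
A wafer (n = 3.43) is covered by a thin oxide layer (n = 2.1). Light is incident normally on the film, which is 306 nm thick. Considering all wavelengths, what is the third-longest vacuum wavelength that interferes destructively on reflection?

Top surface (1.0 → 2.1): reflection off a higher-index medium gives a half-wave phase shift.
At the lower boundary (n = 2.1 to n = 3.43) the reflected ray undergoes a half-wave phase shift.
Net: no relative phase inversion (both shifts match).
So the condition for destructive reflection is 2 n t = (m + ½) λ.
λ = 2 n t / (m + ½). The third-longest wavelength is m = 2: λ = 2 × 2.1 × 306 / 2.50 = 514 nm.

514 nm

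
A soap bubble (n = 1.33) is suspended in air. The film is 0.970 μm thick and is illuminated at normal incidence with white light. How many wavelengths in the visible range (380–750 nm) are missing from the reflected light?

3

Ray reflecting at the top interface goes from n = 1.0 toward n = 1.33: a half-wave phase shift.
Bottom surface (1.33 → 1.0): reflection off a lower-index medium gives no phase shift.
Net: one phase inversion between the two reflected rays.
So the condition for destructive reflection is 2 n t = m λ.
λ = 2 n t / m = 2580 / m nm.
m=3: 860 nm (IR); m=4: 645 nm (visible); m=5: 516 nm (visible); m=6: 430 nm (visible); m=7: 369 nm (UV).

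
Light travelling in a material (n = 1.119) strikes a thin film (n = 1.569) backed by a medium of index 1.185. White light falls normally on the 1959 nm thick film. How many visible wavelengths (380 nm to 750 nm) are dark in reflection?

8

At the upper boundary (n = 1.119 to n = 1.569) the reflected ray undergoes a half-wave phase shift.
At the lower boundary (n = 1.569 to n = 1.185) the reflected ray undergoes no phase shift.
Net: one phase inversion between the two reflected rays.
For dark reflection here: 2 n t = m λ.
λ = 2 n t / m = 6147 / m nm.
m=8: 768 nm (IR); m=9: 683 nm (visible); m=10: 615 nm (visible); m=11: 559 nm (visible); m=12: 512 nm (visible); m=13: 473 nm (visible); m=14: 439 nm (visible); m=15: 410 nm (visible); m=16: 384 nm (visible); m=17: 362 nm (UV).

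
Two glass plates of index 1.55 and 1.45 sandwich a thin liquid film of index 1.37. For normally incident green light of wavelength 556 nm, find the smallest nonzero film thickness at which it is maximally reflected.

At the upper boundary (n = 1.55 to n = 1.37) the reflected ray undergoes no phase shift.
Bottom surface (1.37 → 1.45): reflection off a higher-index medium gives a half-wave phase shift.
The two reflections differ by half a wavelength.
For strong reflection here: 2 n t = (m + ½) λ.
Minimum at m = 0: t = λ / (4 n) = 556 / (4 × 1.37) = 101 nm.

101 nm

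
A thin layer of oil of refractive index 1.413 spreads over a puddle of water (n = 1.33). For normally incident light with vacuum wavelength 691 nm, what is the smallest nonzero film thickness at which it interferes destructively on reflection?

245 nm

Top surface (1.0 → 1.413): reflection off a higher-index medium gives a half-wave phase shift.
At the lower boundary (n = 1.413 to n = 1.33) the reflected ray undergoes no phase shift.
Net: one phase inversion between the two reflected rays.
So the condition for destructive reflection is 2 n t = m λ.
The smallest nonzero thickness corresponds to m = 1: t = m λ / (2 n) = 1.00 × 691 / (2 × 1.413) = 245 nm.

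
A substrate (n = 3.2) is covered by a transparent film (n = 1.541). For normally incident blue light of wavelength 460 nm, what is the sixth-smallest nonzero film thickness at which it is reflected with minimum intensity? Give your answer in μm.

0.821 μm

Top surface (1.0 → 1.541): reflection off a higher-index medium gives a half-wave phase shift.
Ray reflecting at the bottom interface goes from n = 1.541 toward n = 3.2: a half-wave phase shift.
Net: no relative phase inversion (both shifts match).
For dark reflection here: 2 n t = (m + ½) λ.
The sixth-smallest nonzero thickness corresponds to m = 5: t = (m + ½) λ / (2 n) = 5.50 × 460 / (2 × 1.541) = 821 nm.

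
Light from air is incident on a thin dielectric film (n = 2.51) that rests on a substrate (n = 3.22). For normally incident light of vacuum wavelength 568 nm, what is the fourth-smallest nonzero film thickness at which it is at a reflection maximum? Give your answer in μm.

0.453 μm

Ray reflecting at the top interface goes from n = 1.0 toward n = 2.51: a half-wave phase shift.
At the lower boundary (n = 2.51 to n = 3.22) the reflected ray undergoes a half-wave phase shift.
Net: no relative phase inversion (both shifts match).
For maximum reflection here: 2 n t = m λ.
The fourth-smallest nonzero thickness corresponds to m = 4: t = m λ / (2 n) = 4.00 × 568 / (2 × 2.51) = 453 nm.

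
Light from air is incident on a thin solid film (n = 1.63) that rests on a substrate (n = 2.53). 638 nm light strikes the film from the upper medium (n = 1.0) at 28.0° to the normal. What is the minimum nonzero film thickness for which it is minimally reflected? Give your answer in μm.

Ray reflecting at the top interface goes from n = 1.0 toward n = 1.63: a half-wave phase shift.
At the lower boundary (n = 1.63 to n = 2.53) the reflected ray undergoes a half-wave phase shift.
Net: no relative phase inversion (both shifts match).
For dark reflection here: 2 n t cos θ_r = (m + ½) λ.
Snell's law: 1.0 sin 28.0° = 1.63 sin θ_r → sin θ_r = 0.288, cos θ_r = 0.958.
Minimum at m = 0: t = λ / (4 n cos θ_r) = 638 / (4 × 1.63 × 0.958) = 102 nm.

0.102 μm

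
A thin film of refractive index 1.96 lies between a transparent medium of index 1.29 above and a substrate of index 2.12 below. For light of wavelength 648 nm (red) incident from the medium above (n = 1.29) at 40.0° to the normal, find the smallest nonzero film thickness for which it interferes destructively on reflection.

91.2 nm

Ray reflecting at the top interface goes from n = 1.29 toward n = 1.96: a half-wave phase shift.
Bottom surface (1.96 → 2.12): reflection off a higher-index medium gives a half-wave phase shift.
Net: no relative phase inversion (both shifts match).
With no net inversion, destructive interference in reflection requires 2 n t cos θ_r = (m + ½) λ.
Snell's law: 1.29 sin 40.0° = 1.96 sin θ_r → sin θ_r = 0.423, cos θ_r = 0.906.
Minimum at m = 0: t = λ / (4 n cos θ_r) = 648 / (4 × 1.96 × 0.906) = 91.2 nm.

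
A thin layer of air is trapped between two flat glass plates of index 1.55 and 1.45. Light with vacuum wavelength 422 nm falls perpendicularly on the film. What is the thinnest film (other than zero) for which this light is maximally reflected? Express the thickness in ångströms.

1055 Å

Ray reflecting at the top interface goes from n = 1.55 toward n = 1.0: no phase shift.
Ray reflecting at the bottom interface goes from n = 1.0 toward n = 1.45: a half-wave phase shift.
The two reflections differ by half a wavelength.
For maximum reflection here: 2 n t = (m + ½) λ.
Minimum at m = 0: t = λ / (4 n) = 422 / (4 × 1.0) = 106 nm.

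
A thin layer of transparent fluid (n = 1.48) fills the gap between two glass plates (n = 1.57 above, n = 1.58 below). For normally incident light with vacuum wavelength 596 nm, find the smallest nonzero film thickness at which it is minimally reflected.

At the upper boundary (n = 1.57 to n = 1.48) the reflected ray undergoes no phase shift.
At the lower boundary (n = 1.48 to n = 1.58) the reflected ray undergoes a half-wave phase shift.
Net: one phase inversion between the two reflected rays.
So the condition for destructive reflection is 2 n t = m λ.
Minimum nonzero at m = 1: t = λ / (2 n) = 596 / (2 × 1.48) = 201 nm.

201 nm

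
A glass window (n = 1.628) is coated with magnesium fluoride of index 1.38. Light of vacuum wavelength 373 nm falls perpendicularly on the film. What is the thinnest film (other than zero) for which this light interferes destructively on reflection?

Ray reflecting at the top interface goes from n = 1.0 toward n = 1.38: a half-wave phase shift.
Ray reflecting at the bottom interface goes from n = 1.38 toward n = 1.628: a half-wave phase shift.
The two reflections carry the same phase change, so no net offset.
For dark reflection here: 2 n t = (m + ½) λ.
Minimum at m = 0: t = λ / (4 n) = 373 / (4 × 1.38) = 67.6 nm.

67.6 nm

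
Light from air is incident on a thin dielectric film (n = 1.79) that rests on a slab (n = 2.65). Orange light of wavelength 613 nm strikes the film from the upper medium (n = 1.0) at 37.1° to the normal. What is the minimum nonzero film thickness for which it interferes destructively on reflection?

90.9 nm

Top surface (1.0 → 1.79): reflection off a higher-index medium gives a half-wave phase shift.
Ray reflecting at the bottom interface goes from n = 1.79 toward n = 2.65: a half-wave phase shift.
Net: no relative phase inversion (both shifts match).
With no net inversion, destructive interference in reflection requires 2 n t cos θ_r = (m + ½) λ.
Snell's law: 1.0 sin 37.1° = 1.79 sin θ_r → sin θ_r = 0.337, cos θ_r = 0.942.
Minimum at m = 0: t = λ / (4 n cos θ_r) = 613 / (4 × 1.79 × 0.942) = 90.9 nm.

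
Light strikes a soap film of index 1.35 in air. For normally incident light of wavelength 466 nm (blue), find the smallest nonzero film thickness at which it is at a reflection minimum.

173 nm

Ray reflecting at the top interface goes from n = 1.0 toward n = 1.35: a half-wave phase shift.
Bottom surface (1.35 → 1.0): reflection off a lower-index medium gives no phase shift.
The two reflections differ by half a wavelength.
With one net inversion, destructive interference in reflection requires 2 n t = m λ.
Minimum nonzero at m = 1: t = λ / (2 n) = 466 / (2 × 1.35) = 173 nm.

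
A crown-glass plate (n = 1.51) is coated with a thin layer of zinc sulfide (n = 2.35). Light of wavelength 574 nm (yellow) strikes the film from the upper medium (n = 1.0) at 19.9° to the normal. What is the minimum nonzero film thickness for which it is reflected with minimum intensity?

Ray reflecting at the top interface goes from n = 1.0 toward n = 2.35: a half-wave phase shift.
Bottom surface (2.35 → 1.51): reflection off a lower-index medium gives no phase shift.
The two reflections differ by half a wavelength.
So the condition for destructive reflection is 2 n t cos θ_r = m λ.
Snell's law: 1.0 sin 19.9° = 2.35 sin θ_r → sin θ_r = 0.145, cos θ_r = 0.989.
Minimum nonzero at m = 1: t = λ / (2 n cos θ_r) = 574 / (2 × 2.35 × 0.989) = 123 nm.

123 nm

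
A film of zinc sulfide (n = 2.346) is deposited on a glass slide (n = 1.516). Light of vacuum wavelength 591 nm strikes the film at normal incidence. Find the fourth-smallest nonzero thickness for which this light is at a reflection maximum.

441 nm

Top surface (1.0 → 2.346): reflection off a higher-index medium gives a half-wave phase shift.
Bottom surface (2.346 → 1.516): reflection off a lower-index medium gives no phase shift.
Exactly one π shift → a net half-wave offset.
With one net inversion, constructive interference in reflection requires 2 n t = (m + ½) λ.
The fourth-smallest nonzero thickness corresponds to m = 3: t = (m + ½) λ / (2 n) = 3.50 × 591 / (2 × 2.346) = 441 nm.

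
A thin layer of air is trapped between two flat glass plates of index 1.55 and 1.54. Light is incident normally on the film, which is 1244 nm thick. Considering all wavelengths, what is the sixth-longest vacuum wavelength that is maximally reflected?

452 nm

Top surface (1.55 → 1.0): reflection off a lower-index medium gives no phase shift.
Ray reflecting at the bottom interface goes from n = 1.0 toward n = 1.54: a half-wave phase shift.
Net: one phase inversion between the two reflected rays.
So the condition for constructive reflection is 2 n t = (m + ½) λ.
λ = 2 n t / (m + ½). The sixth-longest wavelength is m = 5: λ = 2 × 1.0 × 1244 / 5.50 = 452 nm.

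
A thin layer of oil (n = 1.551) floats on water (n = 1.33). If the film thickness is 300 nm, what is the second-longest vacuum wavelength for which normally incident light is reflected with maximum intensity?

620 nm

At the upper boundary (n = 1.0 to n = 1.551) the reflected ray undergoes a half-wave phase shift.
Bottom surface (1.551 → 1.33): reflection off a lower-index medium gives no phase shift.
The two reflections differ by half a wavelength.
For bright reflection here: 2 n t = (m + ½) λ.
λ = 2 n t / (m + ½). The second-longest wavelength is m = 1: λ = 2 × 1.551 × 300 / 1.50 = 620 nm.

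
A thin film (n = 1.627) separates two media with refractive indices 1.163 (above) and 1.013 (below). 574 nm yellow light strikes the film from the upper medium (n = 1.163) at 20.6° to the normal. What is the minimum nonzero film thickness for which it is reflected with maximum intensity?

91.1 nm

Ray reflecting at the top interface goes from n = 1.163 toward n = 1.627: a half-wave phase shift.
Ray reflecting at the bottom interface goes from n = 1.627 toward n = 1.013: no phase shift.
Net: one phase inversion between the two reflected rays.
So the condition for constructive reflection is 2 n t cos θ_r = (m + ½) λ.
Snell's law: 1.163 sin 20.6° = 1.627 sin θ_r → sin θ_r = 0.252, cos θ_r = 0.968.
Minimum at m = 0: t = λ / (4 n cos θ_r) = 574 / (4 × 1.627 × 0.968) = 91.1 nm.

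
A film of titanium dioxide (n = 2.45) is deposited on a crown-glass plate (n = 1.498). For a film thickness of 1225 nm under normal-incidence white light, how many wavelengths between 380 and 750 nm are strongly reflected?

8

Ray reflecting at the top interface goes from n = 1.0 toward n = 2.45: a half-wave phase shift.
Ray reflecting at the bottom interface goes from n = 2.45 toward n = 1.498: no phase shift.
Exactly one π shift → a net half-wave offset.
For maximum reflection here: 2 n t = (m + ½) λ.
λ = 2 n t / (m + ½) = 6003 / (m + ½) nm.
m=7: 800 nm (IR); m=8: 706 nm (visible); m=9: 632 nm (visible); m=10: 572 nm (visible); m=11: 522 nm (visible); m=12: 480 nm (visible); m=13: 445 nm (visible); m=14: 414 nm (visible); m=15: 387 nm (visible); m=16: 364 nm (UV).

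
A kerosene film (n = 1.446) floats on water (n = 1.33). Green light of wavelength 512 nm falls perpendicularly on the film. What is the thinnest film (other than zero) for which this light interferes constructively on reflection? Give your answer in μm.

0.0885 μm

At the upper boundary (n = 1.0 to n = 1.446) the reflected ray undergoes a half-wave phase shift.
Bottom surface (1.446 → 1.33): reflection off a lower-index medium gives no phase shift.
Net: one phase inversion between the two reflected rays.
With one net inversion, constructive interference in reflection requires 2 n t = (m + ½) λ.
Minimum at m = 0: t = λ / (4 n) = 512 / (4 × 1.446) = 88.5 nm.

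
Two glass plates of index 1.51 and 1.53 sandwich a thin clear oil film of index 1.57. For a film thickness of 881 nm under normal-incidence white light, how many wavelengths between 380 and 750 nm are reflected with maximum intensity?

3

Ray reflecting at the top interface goes from n = 1.51 toward n = 1.57: a half-wave phase shift.
Ray reflecting at the bottom interface goes from n = 1.57 toward n = 1.53: no phase shift.
Net: one phase inversion between the two reflected rays.
So the condition for constructive reflection is 2 n t = (m + ½) λ.
λ = 2 n t / (m + ½) = 2766 / (m + ½) nm.
m=3: 790 nm (IR); m=4: 615 nm (visible); m=5: 503 nm (visible); m=6: 426 nm (visible); m=7: 369 nm (UV).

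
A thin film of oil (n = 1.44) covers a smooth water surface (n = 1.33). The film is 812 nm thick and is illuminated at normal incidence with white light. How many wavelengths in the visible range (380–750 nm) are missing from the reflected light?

3

At the upper boundary (n = 1.0 to n = 1.44) the reflected ray undergoes a half-wave phase shift.
Ray reflecting at the bottom interface goes from n = 1.44 toward n = 1.33: no phase shift.
Net: one phase inversion between the two reflected rays.
So the condition for destructive reflection is 2 n t = m λ.
λ = 2 n t / m = 2339 / m nm.
m=3: 780 nm (IR); m=4: 585 nm (visible); m=5: 468 nm (visible); m=6: 390 nm (visible); m=7: 334 nm (UV).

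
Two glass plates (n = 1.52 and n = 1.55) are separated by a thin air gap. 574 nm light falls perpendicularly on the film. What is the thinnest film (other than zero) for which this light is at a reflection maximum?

Ray reflecting at the top interface goes from n = 1.52 toward n = 1.0: no phase shift.
Ray reflecting at the bottom interface goes from n = 1.0 toward n = 1.55: a half-wave phase shift.
Net: one phase inversion between the two reflected rays.
For bright reflection here: 2 n t = (m + ½) λ.
Minimum at m = 0: t = λ / (4 n) = 574 / (4 × 1.0) = 144 nm.

144 nm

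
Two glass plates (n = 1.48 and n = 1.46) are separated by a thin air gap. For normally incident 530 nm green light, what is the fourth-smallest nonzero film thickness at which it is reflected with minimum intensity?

1060 nm

At the upper boundary (n = 1.48 to n = 1.0) the reflected ray undergoes no phase shift.
Ray reflecting at the bottom interface goes from n = 1.0 toward n = 1.46: a half-wave phase shift.
The two reflections differ by half a wavelength.
With one net inversion, destructive interference in reflection requires 2 n t = m λ.
The fourth-smallest nonzero thickness corresponds to m = 4: t = m λ / (2 n) = 4.00 × 530 / (2 × 1.0) = 1060 nm.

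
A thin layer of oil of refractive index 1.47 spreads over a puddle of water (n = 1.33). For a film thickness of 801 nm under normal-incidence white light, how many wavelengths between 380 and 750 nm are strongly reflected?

Top surface (1.0 → 1.47): reflection off a higher-index medium gives a half-wave phase shift.
Ray reflecting at the bottom interface goes from n = 1.47 toward n = 1.33: no phase shift.
The two reflections differ by half a wavelength.
So the condition for constructive reflection is 2 n t = (m + ½) λ.
λ = 2 n t / (m + ½) = 2355 / (m + ½) nm.
m=2: 942 nm (IR); m=3: 673 nm (visible); m=4: 523 nm (visible); m=5: 428 nm (visible); m=6: 362 nm (UV).

3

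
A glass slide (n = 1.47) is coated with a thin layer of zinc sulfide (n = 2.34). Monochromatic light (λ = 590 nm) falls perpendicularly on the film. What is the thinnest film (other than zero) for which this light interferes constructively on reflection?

At the upper boundary (n = 1.0 to n = 2.34) the reflected ray undergoes a half-wave phase shift.
Bottom surface (2.34 → 1.47): reflection off a lower-index medium gives no phase shift.
Net: one phase inversion between the two reflected rays.
With one net inversion, constructive interference in reflection requires 2 n t = (m + ½) λ.
Minimum at m = 0: t = λ / (4 n) = 590 / (4 × 2.34) = 63.0 nm.

63.0 nm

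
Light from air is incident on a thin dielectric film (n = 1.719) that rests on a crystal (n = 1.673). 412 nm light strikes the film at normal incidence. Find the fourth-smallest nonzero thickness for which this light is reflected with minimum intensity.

479 nm

At the upper boundary (n = 1.0 to n = 1.719) the reflected ray undergoes a half-wave phase shift.
Bottom surface (1.719 → 1.673): reflection off a lower-index medium gives no phase shift.
The two reflections differ by half a wavelength.
For dark reflection here: 2 n t = m λ.
The fourth-smallest nonzero thickness corresponds to m = 4: t = m λ / (2 n) = 4.00 × 412 / (2 × 1.719) = 479 nm.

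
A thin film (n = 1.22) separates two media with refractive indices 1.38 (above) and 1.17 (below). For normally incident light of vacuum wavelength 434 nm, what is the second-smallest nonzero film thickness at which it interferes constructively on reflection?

356 nm

At the upper boundary (n = 1.38 to n = 1.22) the reflected ray undergoes no phase shift.
Ray reflecting at the bottom interface goes from n = 1.22 toward n = 1.17: no phase shift.
The two reflections carry the same phase change, so no net offset.
With no net inversion, constructive interference in reflection requires 2 n t = m λ.
The second-smallest nonzero thickness corresponds to m = 2: t = m λ / (2 n) = 2.00 × 434 / (2 × 1.22) = 356 nm.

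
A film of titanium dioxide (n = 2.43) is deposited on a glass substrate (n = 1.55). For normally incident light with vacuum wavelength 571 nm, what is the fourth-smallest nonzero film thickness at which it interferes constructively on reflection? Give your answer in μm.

0.411 μm

Top surface (1.0 → 2.43): reflection off a higher-index medium gives a half-wave phase shift.
Ray reflecting at the bottom interface goes from n = 2.43 toward n = 1.55: no phase shift.
The two reflections differ by half a wavelength.
For maximum reflection here: 2 n t = (m + ½) λ.
The fourth-smallest nonzero thickness corresponds to m = 3: t = (m + ½) λ / (2 n) = 3.50 × 571 / (2 × 2.43) = 411 nm.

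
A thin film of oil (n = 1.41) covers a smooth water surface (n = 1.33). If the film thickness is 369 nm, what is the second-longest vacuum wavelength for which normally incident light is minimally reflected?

520 nm

Ray reflecting at the top interface goes from n = 1.0 toward n = 1.41: a half-wave phase shift.
Ray reflecting at the bottom interface goes from n = 1.41 toward n = 1.33: no phase shift.
Net: one phase inversion between the two reflected rays.
For minimum reflection here: 2 n t = m λ.
λ = 2 n t / m. The second-longest wavelength is m = 2: λ = 2 × 1.41 × 369 / 2.00 = 520 nm.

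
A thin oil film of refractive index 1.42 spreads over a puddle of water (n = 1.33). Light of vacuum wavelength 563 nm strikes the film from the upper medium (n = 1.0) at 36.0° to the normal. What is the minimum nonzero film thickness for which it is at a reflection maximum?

At the upper boundary (n = 1.0 to n = 1.42) the reflected ray undergoes a half-wave phase shift.
At the lower boundary (n = 1.42 to n = 1.33) the reflected ray undergoes no phase shift.
Net: one phase inversion between the two reflected rays.
With one net inversion, constructive interference in reflection requires 2 n t cos θ_r = (m + ½) λ.
Snell's law: 1.0 sin 36.0° = 1.42 sin θ_r → sin θ_r = 0.414, cos θ_r = 0.910.
Minimum at m = 0: t = λ / (4 n cos θ_r) = 563 / (4 × 1.42 × 0.910) = 109 nm.

109 nm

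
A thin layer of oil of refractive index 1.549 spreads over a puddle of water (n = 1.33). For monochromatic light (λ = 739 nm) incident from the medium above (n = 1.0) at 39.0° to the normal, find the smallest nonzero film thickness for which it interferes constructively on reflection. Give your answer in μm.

At the upper boundary (n = 1.0 to n = 1.549) the reflected ray undergoes a half-wave phase shift.
At the lower boundary (n = 1.549 to n = 1.33) the reflected ray undergoes no phase shift.
The two reflections differ by half a wavelength.
With one net inversion, constructive interference in reflection requires 2 n t cos θ_r = (m + ½) λ.
Snell's law: 1.0 sin 39.0° = 1.549 sin θ_r → sin θ_r = 0.406, cos θ_r = 0.914.
Minimum at m = 0: t = λ / (4 n cos θ_r) = 739 / (4 × 1.549 × 0.914) = 131 nm.

0.131 μm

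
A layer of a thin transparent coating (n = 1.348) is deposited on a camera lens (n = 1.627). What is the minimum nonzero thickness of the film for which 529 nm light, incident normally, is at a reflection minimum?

98.1 nm

Ray reflecting at the top interface goes from n = 1.0 toward n = 1.348: a half-wave phase shift.
At the lower boundary (n = 1.348 to n = 1.627) the reflected ray undergoes a half-wave phase shift.
Net: no relative phase inversion (both shifts match).
So the condition for destructive reflection is 2 n t = (m + ½) λ.
Minimum at m = 0: t = λ / (4 n) = 529 / (4 × 1.348) = 98.1 nm.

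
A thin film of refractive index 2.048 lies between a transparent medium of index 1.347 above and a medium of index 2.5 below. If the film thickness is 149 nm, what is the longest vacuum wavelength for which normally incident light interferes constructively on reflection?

Top surface (1.347 → 2.048): reflection off a higher-index medium gives a half-wave phase shift.
At the lower boundary (n = 2.048 to n = 2.5) the reflected ray undergoes a half-wave phase shift.
Zero or two π shifts → no net half-wave offset.
So the condition for constructive reflection is 2 n t = m λ.
λ = 2 n t / m. The longest wavelength is m = 1: λ = 2 × 2.048 × 149 / 1.00 = 610 nm.

610 nm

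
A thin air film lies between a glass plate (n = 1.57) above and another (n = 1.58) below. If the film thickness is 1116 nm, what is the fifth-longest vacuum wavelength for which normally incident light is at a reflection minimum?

Ray reflecting at the top interface goes from n = 1.57 toward n = 1.0: no phase shift.
Ray reflecting at the bottom interface goes from n = 1.0 toward n = 1.58: a half-wave phase shift.
Net: one phase inversion between the two reflected rays.
With one net inversion, destructive interference in reflection requires 2 n t = m λ.
λ = 2 n t / m. The fifth-longest wavelength is m = 5: λ = 2 × 1.0 × 1116 / 5.00 = 446 nm.

446 nm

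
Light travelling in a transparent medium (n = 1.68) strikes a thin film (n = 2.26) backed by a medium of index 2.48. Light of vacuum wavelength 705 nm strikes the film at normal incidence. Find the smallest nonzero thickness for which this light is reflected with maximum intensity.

156 nm

At the upper boundary (n = 1.68 to n = 2.26) the reflected ray undergoes a half-wave phase shift.
Ray reflecting at the bottom interface goes from n = 2.26 toward n = 2.48: a half-wave phase shift.
Net: no relative phase inversion (both shifts match).
So the condition for constructive reflection is 2 n t = m λ.
The smallest nonzero thickness corresponds to m = 1: t = m λ / (2 n) = 1.00 × 705 / (2 × 2.26) = 156 nm.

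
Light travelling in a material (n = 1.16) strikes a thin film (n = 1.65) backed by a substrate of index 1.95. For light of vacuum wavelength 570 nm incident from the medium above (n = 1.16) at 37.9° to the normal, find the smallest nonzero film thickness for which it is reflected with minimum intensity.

Top surface (1.16 → 1.65): reflection off a higher-index medium gives a half-wave phase shift.
Ray reflecting at the bottom interface goes from n = 1.65 toward n = 1.95: a half-wave phase shift.
Zero or two π shifts → no net half-wave offset.
So the condition for destructive reflection is 2 n t cos θ_r = (m + ½) λ.
Snell's law: 1.16 sin 37.9° = 1.65 sin θ_r → sin θ_r = 0.432, cos θ_r = 0.902.
Minimum at m = 0: t = λ / (4 n cos θ_r) = 570 / (4 × 1.65 × 0.902) = 95.8 nm.

95.8 nm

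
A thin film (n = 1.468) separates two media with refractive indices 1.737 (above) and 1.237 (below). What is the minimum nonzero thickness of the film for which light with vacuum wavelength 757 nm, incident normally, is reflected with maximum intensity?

258 nm

Ray reflecting at the top interface goes from n = 1.737 toward n = 1.468: no phase shift.
At the lower boundary (n = 1.468 to n = 1.237) the reflected ray undergoes no phase shift.
Zero or two π shifts → no net half-wave offset.
With no net inversion, constructive interference in reflection requires 2 n t = m λ.
Minimum nonzero at m = 1: t = λ / (2 n) = 757 / (2 × 1.468) = 258 nm.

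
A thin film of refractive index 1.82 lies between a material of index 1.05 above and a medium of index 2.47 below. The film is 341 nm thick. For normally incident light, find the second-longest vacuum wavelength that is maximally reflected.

621 nm

Ray reflecting at the top interface goes from n = 1.05 toward n = 1.82: a half-wave phase shift.
Bottom surface (1.82 → 2.47): reflection off a higher-index medium gives a half-wave phase shift.
The two reflections carry the same phase change, so no net offset.
So the condition for constructive reflection is 2 n t = m λ.
λ = 2 n t / m. The second-longest wavelength is m = 2: λ = 2 × 1.82 × 341 / 2.00 = 621 nm.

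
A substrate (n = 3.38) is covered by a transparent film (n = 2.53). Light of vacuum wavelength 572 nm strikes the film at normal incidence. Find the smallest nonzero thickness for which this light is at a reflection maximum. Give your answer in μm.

0.113 μm

Top surface (1.0 → 2.53): reflection off a higher-index medium gives a half-wave phase shift.
Bottom surface (2.53 → 3.38): reflection off a higher-index medium gives a half-wave phase shift.
Zero or two π shifts → no net half-wave offset.
With no net inversion, constructive interference in reflection requires 2 n t = m λ.
The smallest nonzero thickness corresponds to m = 1: t = m λ / (2 n) = 1.00 × 572 / (2 × 2.53) = 113 nm.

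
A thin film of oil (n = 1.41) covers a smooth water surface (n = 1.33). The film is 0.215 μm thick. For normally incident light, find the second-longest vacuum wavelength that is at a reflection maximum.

At the upper boundary (n = 1.0 to n = 1.41) the reflected ray undergoes a half-wave phase shift.
Ray reflecting at the bottom interface goes from n = 1.41 toward n = 1.33: no phase shift.
Net: one phase inversion between the two reflected rays.
For maximum reflection here: 2 n t = (m + ½) λ.
λ = 2 n t / (m + ½). The second-longest wavelength is m = 1: λ = 2 × 1.41 × 215 / 1.50 = 404 nm.

404 nm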